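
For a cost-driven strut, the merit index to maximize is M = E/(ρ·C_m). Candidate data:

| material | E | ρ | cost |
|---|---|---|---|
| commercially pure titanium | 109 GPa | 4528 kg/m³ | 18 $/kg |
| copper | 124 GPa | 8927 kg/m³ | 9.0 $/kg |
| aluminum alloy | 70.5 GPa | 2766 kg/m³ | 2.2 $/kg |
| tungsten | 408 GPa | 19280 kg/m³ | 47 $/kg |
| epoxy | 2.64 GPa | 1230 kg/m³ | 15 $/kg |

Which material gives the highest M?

Per-candidate index values:
  aluminum alloy: M = 11.6 MN·m per $
  copper: M = 1.54 MN·m per $
  commercially pure titanium: M = 1.34 MN·m per $
  tungsten: M = 0.450 MN·m per $
  epoxy: M = 0.143 MN·m per $
Aluminum alloy ranks first.

aluminum alloy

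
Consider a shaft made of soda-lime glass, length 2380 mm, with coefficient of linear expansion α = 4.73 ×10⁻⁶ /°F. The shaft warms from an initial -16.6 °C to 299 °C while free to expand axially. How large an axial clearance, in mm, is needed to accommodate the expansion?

Convert α: 4.73×10⁻⁶/°F × (9/5) = 8.51×10⁻⁶/K.
ΔT = 299 − (-16.6) = 315.6 K.
ΔL = α·L₀·ΔT = 8.51×10⁻⁶ × 2380 mm × 315.6 K = 6.40 mm.

6.40 mm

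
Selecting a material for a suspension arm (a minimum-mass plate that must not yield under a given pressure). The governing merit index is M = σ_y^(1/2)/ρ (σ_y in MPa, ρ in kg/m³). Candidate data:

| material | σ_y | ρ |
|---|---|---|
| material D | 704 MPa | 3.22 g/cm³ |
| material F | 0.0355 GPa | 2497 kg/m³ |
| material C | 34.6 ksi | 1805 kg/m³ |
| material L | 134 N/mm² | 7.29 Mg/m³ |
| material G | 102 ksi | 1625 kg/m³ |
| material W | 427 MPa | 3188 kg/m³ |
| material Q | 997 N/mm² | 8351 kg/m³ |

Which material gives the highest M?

In SI units:
  material D: σ_y = 704.0 MPa, ρ = 3220 kg/m³
  material F: σ_y = 35.50 MPa, ρ = 2497 kg/m³
  material C: σ_y = 238.6 MPa, ρ = 1805 kg/m³
  material L: σ_y = 134.0 MPa, ρ = 7290 kg/m³
  material G: σ_y = 703.3 MPa, ρ = 1625 kg/m³
  material W: σ_y = 427.0 MPa, ρ = 3188 kg/m³
  material Q: σ_y = 997.0 MPa, ρ = 8351 kg/m³
  material G: M = 16.3×10⁻³
  material C: M = 8.56×10⁻³
  material D: M = 8.24×10⁻³
  material W: M = 6.48×10⁻³
  material Q: M = 3.78×10⁻³
  material F: M = 2.39×10⁻³
  material L: M = 1.59×10⁻³
Highest index: material G.

material G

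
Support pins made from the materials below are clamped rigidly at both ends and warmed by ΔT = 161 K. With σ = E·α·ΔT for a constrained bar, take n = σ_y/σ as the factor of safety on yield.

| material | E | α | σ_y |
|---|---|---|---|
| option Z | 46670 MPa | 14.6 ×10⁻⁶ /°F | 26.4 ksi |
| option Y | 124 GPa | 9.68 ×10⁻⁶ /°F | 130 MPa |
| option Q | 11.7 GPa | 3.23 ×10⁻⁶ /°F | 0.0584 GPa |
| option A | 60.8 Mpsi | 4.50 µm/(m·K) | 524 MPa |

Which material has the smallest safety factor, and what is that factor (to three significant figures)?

option Y, n = 0.374

With everything in SI (GPa, ×10⁻⁶/K, MPa):
  option Z: E = 46.67, α = 26.3, σ_y = 182.0 → σ = 197 MPa, n = 0.922
  option Y: E = 124.0, α = 17.4, σ_y = 130.0 → σ = 348 MPa, n = 0.374
  option Q: E = 11.70, α = 5.81, σ_y = 58.40 → σ = 11.0 MPa, n = 5.33
  option A: E = 419.2, α = 4.50, σ_y = 524.0 → σ = 304 MPa, n = 1.73
Option Y has the lowest safety factor, n = 0.374.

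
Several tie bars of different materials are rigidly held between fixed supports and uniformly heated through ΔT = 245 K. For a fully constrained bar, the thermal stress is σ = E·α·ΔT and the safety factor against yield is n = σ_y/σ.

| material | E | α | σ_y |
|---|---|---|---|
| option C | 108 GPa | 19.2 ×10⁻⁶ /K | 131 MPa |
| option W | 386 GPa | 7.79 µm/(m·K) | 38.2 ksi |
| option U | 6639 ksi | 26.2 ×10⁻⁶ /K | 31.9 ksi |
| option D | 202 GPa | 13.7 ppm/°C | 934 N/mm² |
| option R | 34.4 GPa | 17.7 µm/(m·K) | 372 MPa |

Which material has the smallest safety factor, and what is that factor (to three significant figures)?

With everything in SI (GPa, ×10⁻⁶/K, MPa):
  option C: E = 108.0, α = 19.2, σ_y = 131.0 → σ = 508 MPa, n = 0.258
  option W: E = 386.0, α = 7.79, σ_y = 263.4 → σ = 737 MPa, n = 0.358
  option U: E = 45.77, α = 26.2, σ_y = 219.9 → σ = 294 MPa, n = 0.749
  option D: E = 202.0, α = 13.7, σ_y = 934.0 → σ = 678 MPa, n = 1.38
  option R: E = 34.40, α = 17.7, σ_y = 372.0 → σ = 149 MPa, n = 2.49
Smallest n: option C with n = 0.258.

option C, n = 0.258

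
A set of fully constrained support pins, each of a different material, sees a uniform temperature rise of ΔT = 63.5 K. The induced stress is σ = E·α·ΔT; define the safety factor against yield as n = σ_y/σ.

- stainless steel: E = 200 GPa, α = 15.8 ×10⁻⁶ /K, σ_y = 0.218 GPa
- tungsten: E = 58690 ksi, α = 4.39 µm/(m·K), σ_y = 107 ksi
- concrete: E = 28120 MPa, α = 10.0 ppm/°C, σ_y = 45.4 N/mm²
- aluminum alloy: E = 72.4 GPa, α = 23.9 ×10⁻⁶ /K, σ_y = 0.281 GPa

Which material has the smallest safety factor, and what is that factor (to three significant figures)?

stainless steel, n = 1.09

Per material, after unit conversion:
  stainless steel: E = 200.0, α = 15.8, σ_y = 218.0 → σ = 201 MPa, n = 1.09
  tungsten: E = 404.7, α = 4.39, σ_y = 737.7 → σ = 113 MPa, n = 6.54
  concrete: E = 28.12, α = 10.0, σ_y = 45.40 → σ = 17.9 MPa, n = 2.54
  aluminum alloy: E = 72.40, α = 23.9, σ_y = 281.0 → σ = 110 MPa, n = 2.56
The minimum is stainless steel at n = 1.09.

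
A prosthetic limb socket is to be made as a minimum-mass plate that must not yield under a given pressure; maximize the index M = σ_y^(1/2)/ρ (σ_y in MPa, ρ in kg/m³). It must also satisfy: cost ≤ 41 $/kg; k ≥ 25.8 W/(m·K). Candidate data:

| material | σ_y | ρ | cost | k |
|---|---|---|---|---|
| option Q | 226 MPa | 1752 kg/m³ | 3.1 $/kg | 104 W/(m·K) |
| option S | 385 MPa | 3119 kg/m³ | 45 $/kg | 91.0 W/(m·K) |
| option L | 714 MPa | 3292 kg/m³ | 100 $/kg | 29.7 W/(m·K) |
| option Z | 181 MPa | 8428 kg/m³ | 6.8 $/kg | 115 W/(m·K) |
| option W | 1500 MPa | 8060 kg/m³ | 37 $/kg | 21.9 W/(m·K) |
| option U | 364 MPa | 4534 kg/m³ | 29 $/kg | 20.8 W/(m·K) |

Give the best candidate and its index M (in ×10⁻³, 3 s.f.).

option Q, M = 8.58×10⁻³

Screen on constraints: cost ≤ 41 $/kg; k ≥ 25.8 W/(m·K). Survivors: option Q, option Z.
Computing M directly (units already consistent):
  option Q: M = 8.58×10⁻³
  option Z: M = 1.60×10⁻³
Option Q has the largest M.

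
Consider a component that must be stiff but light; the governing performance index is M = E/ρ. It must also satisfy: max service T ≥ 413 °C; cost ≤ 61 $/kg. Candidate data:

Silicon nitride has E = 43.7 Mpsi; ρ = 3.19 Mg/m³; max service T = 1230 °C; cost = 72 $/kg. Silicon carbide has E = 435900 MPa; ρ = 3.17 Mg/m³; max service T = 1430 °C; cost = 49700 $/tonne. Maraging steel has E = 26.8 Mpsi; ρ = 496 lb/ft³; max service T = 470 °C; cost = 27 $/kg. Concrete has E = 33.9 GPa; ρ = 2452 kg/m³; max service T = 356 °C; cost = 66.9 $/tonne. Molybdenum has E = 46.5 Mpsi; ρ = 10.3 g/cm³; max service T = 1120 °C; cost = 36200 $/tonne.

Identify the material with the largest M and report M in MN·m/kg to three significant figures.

silicon carbide, M = 138 MN·m/kg

Screen on constraints: max service T ≥ 413 °C; cost ≤ 61 $/kg. Survivors: silicon carbide, maraging steel, molybdenum.
In SI units:
  silicon carbide: E = 435.9 GPa, ρ = 3170 kg/m³
  maraging steel: E = 184.8 GPa, ρ = 7945 kg/m³
  molybdenum: E = 320.6 GPa, ρ = 10300 kg/m³
  silicon carbide: M = 138 MN·m/kg
  molybdenum: M = 31.1 MN·m/kg
  maraging steel: M = 23.3 MN·m/kg
Highest index: silicon carbide.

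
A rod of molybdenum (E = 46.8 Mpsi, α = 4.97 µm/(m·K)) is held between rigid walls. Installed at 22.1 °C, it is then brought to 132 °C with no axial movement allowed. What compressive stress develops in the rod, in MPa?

E = 46.8 Mpsi = 322.7 GPa.
ΔT = 109.9 K. Constrained thermal stress σ = E·α·ΔT = 322.7×10³ MPa × 4.97×10⁻⁶ × 109.9 = 176 MPa (compressive).

176 MPa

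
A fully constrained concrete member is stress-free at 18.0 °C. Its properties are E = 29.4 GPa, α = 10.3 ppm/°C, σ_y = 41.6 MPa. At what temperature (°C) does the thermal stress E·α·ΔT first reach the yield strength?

E·α·ΔT = 41.60 MPa ⇒ ΔT = 41.60 / (29.40×10³ × 10.3×10⁻⁶) = 137.4 K.
T = 18.0 + 137.4 = 155.4 °C.

155 °C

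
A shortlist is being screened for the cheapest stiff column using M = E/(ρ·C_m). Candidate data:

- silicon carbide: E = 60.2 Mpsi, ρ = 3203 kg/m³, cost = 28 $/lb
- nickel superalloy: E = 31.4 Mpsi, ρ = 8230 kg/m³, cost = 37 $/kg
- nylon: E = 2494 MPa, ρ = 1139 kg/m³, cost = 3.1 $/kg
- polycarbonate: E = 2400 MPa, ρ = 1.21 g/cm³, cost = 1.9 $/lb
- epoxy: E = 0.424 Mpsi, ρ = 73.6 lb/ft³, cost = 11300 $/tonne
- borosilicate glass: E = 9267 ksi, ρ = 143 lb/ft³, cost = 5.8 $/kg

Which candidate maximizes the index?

Convert each candidate to consistent units, then evaluate M:
  silicon carbide: E = 415.1 GPa, ρ = 3203 kg/m³, cost = 61.73 $/kg
  nickel superalloy: E = 216.5 GPa, ρ = 8230 kg/m³, cost = 37.00 $/kg
  nylon: E = 2.494 GPa, ρ = 1139 kg/m³, cost = 3.100 $/kg
  polycarbonate: E = 2.400 GPa, ρ = 1210 kg/m³, cost = 4.189 $/kg
  epoxy: E = 2.923 GPa, ρ = 1179 kg/m³, cost = 11.30 $/kg
  borosilicate glass: E = 63.89 GPa, ρ = 2291 kg/m³, cost = 5.800 $/kg
  borosilicate glass: M = 4.81 MN·m per $
  silicon carbide: M = 2.10 MN·m per $
  nickel superalloy: M = 0.711 MN·m per $
  nylon: M = 0.706 MN·m per $
  polycarbonate: M = 0.474 MN·m per $
  epoxy: M = 0.219 MN·m per $
Borosilicate glass ranks first.

borosilicate glass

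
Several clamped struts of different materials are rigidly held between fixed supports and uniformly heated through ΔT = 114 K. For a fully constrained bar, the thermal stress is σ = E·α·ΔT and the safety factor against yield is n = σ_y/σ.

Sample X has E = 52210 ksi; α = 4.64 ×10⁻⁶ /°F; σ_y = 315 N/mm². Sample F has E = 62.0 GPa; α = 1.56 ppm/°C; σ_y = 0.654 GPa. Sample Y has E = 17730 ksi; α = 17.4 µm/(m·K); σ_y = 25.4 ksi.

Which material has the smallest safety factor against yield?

sample Y

Converting E to GPa, α to ×10⁻⁶/K, σ_y to MPa, then σ and n for each:
  sample X: E = 360.0, α = 8.35, σ_y = 315.0 → σ = 343 MPa, n = 0.919
  sample F: E = 62.00, α = 1.56, σ_y = 654.0 → σ = 11.0 MPa, n = 59.3
  sample Y: E = 122.2, α = 17.4, σ_y = 175.1 → σ = 242 MPa, n = 0.722
The minimum is sample Y at n = 0.722.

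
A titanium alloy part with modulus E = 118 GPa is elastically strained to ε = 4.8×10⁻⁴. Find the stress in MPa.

σ = E·ε = 118000 MPa × 4.8×10⁻⁴ = 56.6 MPa.

56.6 MPa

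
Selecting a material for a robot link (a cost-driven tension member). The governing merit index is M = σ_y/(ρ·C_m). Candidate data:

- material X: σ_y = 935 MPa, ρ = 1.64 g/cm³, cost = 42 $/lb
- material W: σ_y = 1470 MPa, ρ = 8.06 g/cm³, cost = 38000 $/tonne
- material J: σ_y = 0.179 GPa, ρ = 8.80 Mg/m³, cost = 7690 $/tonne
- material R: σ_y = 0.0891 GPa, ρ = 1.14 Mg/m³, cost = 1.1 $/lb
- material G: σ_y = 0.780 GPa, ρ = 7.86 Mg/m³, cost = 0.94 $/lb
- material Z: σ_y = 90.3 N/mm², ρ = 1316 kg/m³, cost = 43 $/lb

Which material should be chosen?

material G

After converting to SI:
  material X: σ_y = 935.0 MPa, ρ = 1640 kg/m³, cost = 92.59 $/kg
  material W: σ_y = 1470 MPa, ρ = 8060 kg/m³, cost = 38.00 $/kg
  material J: σ_y = 179.0 MPa, ρ = 8800 kg/m³, cost = 7.690 $/kg
  material R: σ_y = 89.10 MPa, ρ = 1140 kg/m³, cost = 2.425 $/kg
  material G: σ_y = 780.0 MPa, ρ = 7860 kg/m³, cost = 2.072 $/kg
  material Z: σ_y = 90.30 MPa, ρ = 1316 kg/m³, cost = 94.80 $/kg
  material G: M = 47.9 kN·m per $
  material R: M = 32.2 kN·m per $
  material X: M = 6.16 kN·m per $
  material W: M = 4.80 kN·m per $
  material J: M = 2.65 kN·m per $
  material Z: M = 0.724 kN·m per $
Highest index: material G.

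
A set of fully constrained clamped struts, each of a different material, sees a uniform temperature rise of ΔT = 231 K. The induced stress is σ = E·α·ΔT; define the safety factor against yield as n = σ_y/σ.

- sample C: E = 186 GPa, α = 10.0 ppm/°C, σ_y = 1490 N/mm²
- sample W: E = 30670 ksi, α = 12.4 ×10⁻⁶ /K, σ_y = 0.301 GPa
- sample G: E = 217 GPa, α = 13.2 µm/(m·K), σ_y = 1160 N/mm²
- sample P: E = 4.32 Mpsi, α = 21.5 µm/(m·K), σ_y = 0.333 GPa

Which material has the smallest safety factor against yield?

sample W

Per material, after unit conversion:
  sample C: E = 186.0, α = 10.0, σ_y = 1490 → σ = 430 MPa, n = 3.47
  sample W: E = 211.5, α = 12.4, σ_y = 301.0 → σ = 606 MPa, n = 0.497
  sample G: E = 217.0, α = 13.2, σ_y = 1160 → σ = 662 MPa, n = 1.75
  sample P: E = 29.79, α = 21.5, σ_y = 333.0 → σ = 148 MPa, n = 2.25
Smallest n: sample W with n = 0.497.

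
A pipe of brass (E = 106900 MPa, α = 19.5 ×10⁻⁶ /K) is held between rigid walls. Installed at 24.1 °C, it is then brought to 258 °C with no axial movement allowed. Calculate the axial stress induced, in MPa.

E = 106900 MPa = 106.9 GPa.
ΔT = 233.9 K. Constrained thermal stress σ = E·α·ΔT = 106.9×10³ MPa × 19.5×10⁻⁶ × 233.9 = 488 MPa (compressive).

488 MPa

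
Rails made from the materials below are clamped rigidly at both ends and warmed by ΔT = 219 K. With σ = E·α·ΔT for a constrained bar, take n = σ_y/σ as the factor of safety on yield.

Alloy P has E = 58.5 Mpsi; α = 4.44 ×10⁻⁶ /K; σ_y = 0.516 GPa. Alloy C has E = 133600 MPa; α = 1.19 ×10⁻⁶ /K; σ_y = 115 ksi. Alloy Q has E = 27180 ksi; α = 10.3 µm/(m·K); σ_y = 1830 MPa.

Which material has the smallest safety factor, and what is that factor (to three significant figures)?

Per material, after unit conversion:
  alloy P: E = 403.3, α = 4.44, σ_y = 516.0 → σ = 392 MPa, n = 1.32
  alloy C: E = 133.6, α = 1.19, σ_y = 792.9 → σ = 34.8 MPa, n = 22.8
  alloy Q: E = 187.4, α = 10.3, σ_y = 1830 → σ = 423 MPa, n = 4.33
Smallest n: alloy P with n = 1.32.

alloy P, n = 1.32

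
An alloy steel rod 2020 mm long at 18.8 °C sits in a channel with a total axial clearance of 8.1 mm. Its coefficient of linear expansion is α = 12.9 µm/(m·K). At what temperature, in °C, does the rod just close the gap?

α·L₀·ΔT = 8.1 mm ⇒ ΔT = 8.1 / (12.9×10⁻⁶ × 2020.0) = 310.8 K.
T = 18.8 + 310.8 = 329.6 °C.

330 °C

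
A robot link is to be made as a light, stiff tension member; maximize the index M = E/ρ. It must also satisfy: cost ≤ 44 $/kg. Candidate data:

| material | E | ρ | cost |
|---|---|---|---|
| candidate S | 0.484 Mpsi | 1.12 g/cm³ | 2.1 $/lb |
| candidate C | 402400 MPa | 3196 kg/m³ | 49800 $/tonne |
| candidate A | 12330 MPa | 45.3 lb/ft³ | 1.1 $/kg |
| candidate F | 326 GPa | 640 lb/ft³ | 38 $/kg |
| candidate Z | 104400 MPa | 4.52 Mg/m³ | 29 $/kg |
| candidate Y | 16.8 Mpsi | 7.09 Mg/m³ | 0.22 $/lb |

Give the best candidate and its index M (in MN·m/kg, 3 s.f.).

Screen on constraints: cost ≤ 44 $/kg. Survivors: candidate S, candidate A, candidate F, candidate Z, candidate Y.
Convert each candidate to consistent units, then evaluate M:
  candidate S: E = 3.337 GPa, ρ = 1120 kg/m³
  candidate A: E = 12.33 GPa, ρ = 725.6 kg/m³
  candidate F: E = 326.0 GPa, ρ = 10250 kg/m³
  candidate Z: E = 104.4 GPa, ρ = 4520 kg/m³
  candidate Y: E = 115.8 GPa, ρ = 7090 kg/m³
  candidate F: M = 31.8 MN·m/kg
  candidate Z: M = 23.1 MN·m/kg
  candidate A: M = 17.0 MN·m/kg
  candidate Y: M = 16.3 MN·m/kg
  candidate S: M = 2.98 MN·m/kg
Highest index: candidate F.

candidate F, M = 31.8 MN·m/kg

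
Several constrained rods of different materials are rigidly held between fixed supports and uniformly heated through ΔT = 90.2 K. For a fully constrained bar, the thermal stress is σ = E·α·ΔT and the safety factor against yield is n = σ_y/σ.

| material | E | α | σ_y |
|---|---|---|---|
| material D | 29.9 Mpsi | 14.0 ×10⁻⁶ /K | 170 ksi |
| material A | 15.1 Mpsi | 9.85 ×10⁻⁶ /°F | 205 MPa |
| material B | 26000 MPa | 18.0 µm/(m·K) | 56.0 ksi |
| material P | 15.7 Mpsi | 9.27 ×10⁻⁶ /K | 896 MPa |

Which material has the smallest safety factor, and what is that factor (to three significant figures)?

In consistent units (E in GPa, α in ×10⁻⁶/K, σ_y in MPa):
  material D: E = 206.2, α = 14.0, σ_y = 1172 → σ = 260 MPa, n = 4.50
  material A: E = 104.1, α = 17.7, σ_y = 205.0 → σ = 166 MPa, n = 1.23
  material B: E = 26.00, α = 18.0, σ_y = 386.1 → σ = 42.2 MPa, n = 9.15
  material P: E = 108.2, α = 9.27, σ_y = 896.0 → σ = 90.5 MPa, n = 9.90
Smallest n: material A with n = 1.23.

material A, n = 1.23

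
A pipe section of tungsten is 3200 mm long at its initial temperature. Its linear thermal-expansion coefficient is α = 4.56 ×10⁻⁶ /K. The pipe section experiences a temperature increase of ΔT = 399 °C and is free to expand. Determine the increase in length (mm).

ΔL = α·L₀·ΔT = 4.56×10⁻⁶ × 3200 mm × 399.0 K = 5.82 mm.

5.82 mm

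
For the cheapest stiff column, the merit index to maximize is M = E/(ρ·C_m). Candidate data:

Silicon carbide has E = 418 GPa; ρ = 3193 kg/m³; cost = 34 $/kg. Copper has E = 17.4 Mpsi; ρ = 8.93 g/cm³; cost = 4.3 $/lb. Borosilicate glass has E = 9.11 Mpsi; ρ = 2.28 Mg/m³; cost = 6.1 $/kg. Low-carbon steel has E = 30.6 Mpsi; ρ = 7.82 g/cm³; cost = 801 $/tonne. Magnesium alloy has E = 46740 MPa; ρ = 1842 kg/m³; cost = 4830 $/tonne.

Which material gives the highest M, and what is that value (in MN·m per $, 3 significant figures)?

low-carbon steel, M = 33.7 MN·m per $

Normalizing units and computing the index:
  silicon carbide: E = 418.0 GPa, ρ = 3193 kg/m³, cost = 34.00 $/kg
  copper: E = 120.0 GPa, ρ = 8930 kg/m³, cost = 9.480 $/kg
  borosilicate glass: E = 62.81 GPa, ρ = 2280 kg/m³, cost = 6.100 $/kg
  low-carbon steel: E = 211.0 GPa, ρ = 7820 kg/m³, cost = 0.8010 $/kg
  magnesium alloy: E = 46.74 GPa, ρ = 1842 kg/m³, cost = 4.830 $/kg
  low-carbon steel: M = 33.7 MN·m per $
  magnesium alloy: M = 5.25 MN·m per $
  borosilicate glass: M = 4.52 MN·m per $
  silicon carbide: M = 3.85 MN·m per $
  copper: M = 1.42 MN·m per $
The maximum is for low-carbon steel.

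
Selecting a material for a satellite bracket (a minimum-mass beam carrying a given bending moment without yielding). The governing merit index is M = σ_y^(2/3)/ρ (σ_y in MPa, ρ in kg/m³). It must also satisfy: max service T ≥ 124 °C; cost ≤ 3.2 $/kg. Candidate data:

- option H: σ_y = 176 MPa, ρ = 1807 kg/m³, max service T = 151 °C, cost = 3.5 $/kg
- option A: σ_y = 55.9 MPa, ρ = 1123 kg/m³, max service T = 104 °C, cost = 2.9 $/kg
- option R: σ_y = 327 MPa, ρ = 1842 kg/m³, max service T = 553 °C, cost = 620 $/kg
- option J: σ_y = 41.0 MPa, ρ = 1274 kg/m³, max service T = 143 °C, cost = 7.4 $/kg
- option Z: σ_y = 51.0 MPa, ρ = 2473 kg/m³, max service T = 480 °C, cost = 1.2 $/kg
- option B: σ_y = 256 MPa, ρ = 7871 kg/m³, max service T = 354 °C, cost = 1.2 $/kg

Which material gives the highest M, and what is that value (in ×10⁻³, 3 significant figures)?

Screen on constraints: max service T ≥ 124 °C; cost ≤ 3.2 $/kg. Survivors: option Z, option B.
Computing M directly (units already consistent):
  option Z: M = 5.56×10⁻³
  option B: M = 5.12×10⁻³
The maximum is for option Z.

option Z, M = 5.56×10⁻³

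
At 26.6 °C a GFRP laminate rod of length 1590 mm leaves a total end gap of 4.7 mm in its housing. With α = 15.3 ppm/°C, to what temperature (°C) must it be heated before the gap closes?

220 °C

α·L₀·ΔT = 4.7 mm ⇒ ΔT = 4.7 / (15.3×10⁻⁶ × 1590.0) = 193.2 K.
T = 26.6 + 193.2 = 219.8 °C.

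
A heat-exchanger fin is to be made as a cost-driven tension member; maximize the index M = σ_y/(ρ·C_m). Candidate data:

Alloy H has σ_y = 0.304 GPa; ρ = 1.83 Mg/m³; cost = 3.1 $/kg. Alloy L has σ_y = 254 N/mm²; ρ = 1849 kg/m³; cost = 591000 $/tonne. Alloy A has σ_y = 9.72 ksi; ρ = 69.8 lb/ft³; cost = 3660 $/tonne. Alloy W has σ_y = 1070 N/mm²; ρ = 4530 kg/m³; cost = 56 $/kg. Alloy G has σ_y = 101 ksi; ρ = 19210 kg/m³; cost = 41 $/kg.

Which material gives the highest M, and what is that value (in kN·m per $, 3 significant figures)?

Convert each candidate to consistent units, then evaluate M:
  alloy H: σ_y = 304.0 MPa, ρ = 1830 kg/m³, cost = 3.100 $/kg
  alloy L: σ_y = 254.0 MPa, ρ = 1849 kg/m³, cost = 591.0 $/kg
  alloy A: σ_y = 67.02 MPa, ρ = 1118 kg/m³, cost = 3.660 $/kg
  alloy W: σ_y = 1070 MPa, ρ = 4530 kg/m³, cost = 56.00 $/kg
  alloy G: σ_y = 696.4 MPa, ρ = 19210 kg/m³, cost = 41.00 $/kg
  alloy H: M = 53.6 kN·m per $
  alloy A: M = 16.4 kN·m per $
  alloy W: M = 4.22 kN·m per $
  alloy G: M = 0.884 kN·m per $
  alloy L: M = 0.232 kN·m per $
Alloy H has the largest M.

alloy H, M = 53.6 kN·m per $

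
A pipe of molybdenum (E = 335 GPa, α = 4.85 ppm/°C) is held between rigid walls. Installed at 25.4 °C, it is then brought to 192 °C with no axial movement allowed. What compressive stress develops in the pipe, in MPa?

271 MPa

ΔT = 166.6 K. Constrained thermal stress σ = E·α·ΔT = 335.0×10³ MPa × 4.85×10⁻⁶ × 166.6 = 271 MPa (compressive).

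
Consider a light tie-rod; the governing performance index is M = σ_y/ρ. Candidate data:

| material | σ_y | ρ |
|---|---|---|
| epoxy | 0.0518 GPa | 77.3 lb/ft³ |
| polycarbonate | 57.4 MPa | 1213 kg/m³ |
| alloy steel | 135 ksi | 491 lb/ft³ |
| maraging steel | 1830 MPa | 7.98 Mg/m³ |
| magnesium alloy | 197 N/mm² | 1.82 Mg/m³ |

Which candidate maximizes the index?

maraging steel

Convert each candidate to consistent units, then evaluate M:
  epoxy: σ_y = 51.80 MPa, ρ = 1238 kg/m³
  polycarbonate: σ_y = 57.40 MPa, ρ = 1213 kg/m³
  alloy steel: σ_y = 930.8 MPa, ρ = 7865 kg/m³
  maraging steel: σ_y = 1830 MPa, ρ = 7980 kg/m³
  magnesium alloy: σ_y = 197.0 MPa, ρ = 1820 kg/m³
  maraging steel: M = 229 kN·m/kg
  alloy steel: M = 118 kN·m/kg
  magnesium alloy: M = 108 kN·m/kg
  polycarbonate: M = 47.3 kN·m/kg
  epoxy: M = 41.8 kN·m/kg
Highest index: maraging steel.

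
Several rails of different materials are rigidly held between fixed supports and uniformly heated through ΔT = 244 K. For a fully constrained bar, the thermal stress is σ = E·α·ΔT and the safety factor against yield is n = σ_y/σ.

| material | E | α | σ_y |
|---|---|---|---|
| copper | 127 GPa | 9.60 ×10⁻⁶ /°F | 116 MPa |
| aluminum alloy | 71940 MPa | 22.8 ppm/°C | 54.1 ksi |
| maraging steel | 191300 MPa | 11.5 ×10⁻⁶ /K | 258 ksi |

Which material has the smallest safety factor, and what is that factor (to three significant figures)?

copper, n = 0.217

Per material, after unit conversion:
  copper: E = 127.0, α = 17.3, σ_y = 116.0 → σ = 535 MPa, n = 0.217
  aluminum alloy: E = 71.94, α = 22.8, σ_y = 373.0 → σ = 400 MPa, n = 0.932
  maraging steel: E = 191.3, α = 11.5, σ_y = 1779 → σ = 537 MPa, n = 3.31
Copper has the lowest safety factor, n = 0.217.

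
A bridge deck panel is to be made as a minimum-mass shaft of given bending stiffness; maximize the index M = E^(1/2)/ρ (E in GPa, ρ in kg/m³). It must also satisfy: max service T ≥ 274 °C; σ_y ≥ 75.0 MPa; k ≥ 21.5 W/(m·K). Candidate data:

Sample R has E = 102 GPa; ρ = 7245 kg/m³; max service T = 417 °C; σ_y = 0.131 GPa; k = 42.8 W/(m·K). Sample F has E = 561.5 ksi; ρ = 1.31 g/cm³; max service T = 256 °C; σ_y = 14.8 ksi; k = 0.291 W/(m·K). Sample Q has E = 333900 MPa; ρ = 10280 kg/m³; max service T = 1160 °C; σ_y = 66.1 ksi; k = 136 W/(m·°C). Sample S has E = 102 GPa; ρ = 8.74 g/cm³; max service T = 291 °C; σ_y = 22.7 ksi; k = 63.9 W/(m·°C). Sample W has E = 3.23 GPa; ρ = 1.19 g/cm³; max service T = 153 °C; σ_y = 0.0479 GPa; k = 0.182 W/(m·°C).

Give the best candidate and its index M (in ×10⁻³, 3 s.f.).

Screen on constraints: max service T ≥ 274 °C; σ_y ≥ 75.0 MPa; k ≥ 21.5 W/(m·K). Survivors: sample R, sample Q, sample S.
Normalizing units and computing the index:
  sample R: E = 102.0 GPa, ρ = 7245 kg/m³
  sample Q: E = 333.9 GPa, ρ = 10280 kg/m³
  sample S: E = 102.0 GPa, ρ = 8740 kg/m³
  sample Q: M = 1.78×10⁻³
  sample R: M = 1.39×10⁻³
  sample S: M = 1.16×10⁻³
The maximum is for sample Q.

sample Q, M = 1.78×10⁻³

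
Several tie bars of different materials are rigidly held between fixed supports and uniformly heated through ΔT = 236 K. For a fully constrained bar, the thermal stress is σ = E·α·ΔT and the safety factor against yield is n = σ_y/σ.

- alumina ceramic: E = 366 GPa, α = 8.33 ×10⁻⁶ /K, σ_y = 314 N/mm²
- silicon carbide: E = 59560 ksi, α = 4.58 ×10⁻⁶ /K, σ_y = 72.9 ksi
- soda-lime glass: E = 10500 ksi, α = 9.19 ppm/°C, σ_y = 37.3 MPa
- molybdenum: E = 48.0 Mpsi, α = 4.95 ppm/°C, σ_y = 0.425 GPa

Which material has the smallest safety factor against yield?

In consistent units (E in GPa, α in ×10⁻⁶/K, σ_y in MPa):
  alumina ceramic: E = 366.0, α = 8.33, σ_y = 314.0 → σ = 720 MPa, n = 0.436
  silicon carbide: E = 410.7, α = 4.58, σ_y = 502.6 → σ = 444 MPa, n = 1.13
  soda-lime glass: E = 72.39, α = 9.19, σ_y = 37.30 → σ = 157 MPa, n = 0.238
  molybdenum: E = 330.9, α = 4.95, σ_y = 425.0 → σ = 387 MPa, n = 1.10
The minimum is soda-lime glass at n = 0.238.

soda-lime glass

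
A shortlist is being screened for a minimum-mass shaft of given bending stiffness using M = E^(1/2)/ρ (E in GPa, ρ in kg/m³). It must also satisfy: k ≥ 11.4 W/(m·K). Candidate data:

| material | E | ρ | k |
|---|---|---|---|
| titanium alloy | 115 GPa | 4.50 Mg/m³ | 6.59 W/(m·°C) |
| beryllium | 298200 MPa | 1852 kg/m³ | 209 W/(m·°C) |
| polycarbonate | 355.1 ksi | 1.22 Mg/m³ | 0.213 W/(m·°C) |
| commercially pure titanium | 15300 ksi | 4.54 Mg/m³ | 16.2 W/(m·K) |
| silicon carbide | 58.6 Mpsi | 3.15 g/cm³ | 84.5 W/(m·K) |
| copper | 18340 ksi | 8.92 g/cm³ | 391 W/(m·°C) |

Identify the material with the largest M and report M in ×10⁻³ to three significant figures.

Screen on constraints: k ≥ 11.4 W/(m·K). Survivors: beryllium, commercially pure titanium, silicon carbide, copper.
After converting to SI:
  beryllium: E = 298.2 GPa, ρ = 1852 kg/m³
  commercially pure titanium: E = 105.5 GPa, ρ = 4540 kg/m³
  silicon carbide: E = 404.0 GPa, ρ = 3150 kg/m³
  copper: E = 126.4 GPa, ρ = 8920 kg/m³
  beryllium: M = 9.32×10⁻³
  silicon carbide: M = 6.38×10⁻³
  commercially pure titanium: M = 2.26×10⁻³
  copper: M = 1.26×10⁻³
The maximum is for beryllium.

beryllium, M = 9.32×10⁻³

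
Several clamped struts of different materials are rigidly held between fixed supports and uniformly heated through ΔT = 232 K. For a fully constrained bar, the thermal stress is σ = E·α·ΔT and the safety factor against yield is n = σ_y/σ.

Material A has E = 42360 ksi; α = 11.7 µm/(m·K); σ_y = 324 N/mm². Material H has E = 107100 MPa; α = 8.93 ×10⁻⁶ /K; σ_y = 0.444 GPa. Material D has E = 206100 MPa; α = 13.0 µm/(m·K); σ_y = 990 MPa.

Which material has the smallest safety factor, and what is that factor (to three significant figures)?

material A, n = 0.409

Converting E to GPa, α to ×10⁻⁶/K, σ_y to MPa, then σ and n for each:
  material A: E = 292.1, α = 11.7, σ_y = 324.0 → σ = 793 MPa, n = 0.409
  material H: E = 107.1, α = 8.93, σ_y = 444.0 → σ = 222 MPa, n = 2.00
  material D: E = 206.1, α = 13.0, σ_y = 990.0 → σ = 622 MPa, n = 1.59
Material A has the lowest safety factor, n = 0.409.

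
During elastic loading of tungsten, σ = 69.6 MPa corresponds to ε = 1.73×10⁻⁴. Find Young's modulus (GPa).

E = σ/ε = 69.6 MPa / 1.73×10⁻⁴ = 402300 MPa = 402 GPa.

402 GPa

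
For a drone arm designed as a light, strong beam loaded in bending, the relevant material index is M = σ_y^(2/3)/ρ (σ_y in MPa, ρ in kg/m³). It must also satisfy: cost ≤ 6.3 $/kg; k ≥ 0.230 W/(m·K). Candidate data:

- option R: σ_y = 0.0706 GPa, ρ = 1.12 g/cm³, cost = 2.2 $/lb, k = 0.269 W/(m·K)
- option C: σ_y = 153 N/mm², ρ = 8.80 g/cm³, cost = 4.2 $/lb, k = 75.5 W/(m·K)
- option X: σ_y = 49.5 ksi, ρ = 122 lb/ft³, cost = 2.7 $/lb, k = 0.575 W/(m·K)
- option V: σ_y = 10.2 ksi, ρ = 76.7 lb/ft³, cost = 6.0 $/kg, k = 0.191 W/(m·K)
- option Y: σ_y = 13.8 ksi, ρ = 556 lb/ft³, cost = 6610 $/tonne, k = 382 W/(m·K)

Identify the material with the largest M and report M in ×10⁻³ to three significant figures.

Screen on constraints: cost ≤ 6.3 $/kg; k ≥ 0.230 W/(m·K). Survivors: option R, option X.
Normalizing units and computing the index:
  option R: σ_y = 70.60 MPa, ρ = 1120 kg/m³
  option X: σ_y = 341.3 MPa, ρ = 1954 kg/m³
  option X: M = 25.0×10⁻³
  option R: M = 15.3×10⁻³
Option X has the largest M.

option X, M = 25.0×10⁻³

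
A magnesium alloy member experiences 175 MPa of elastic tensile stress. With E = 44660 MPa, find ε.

E = 44660 MPa = 44.66 GPa = 44660 MPa.
ε = σ/E = 175 / 44660 = 3.92×10⁻³.

3.92×10⁻³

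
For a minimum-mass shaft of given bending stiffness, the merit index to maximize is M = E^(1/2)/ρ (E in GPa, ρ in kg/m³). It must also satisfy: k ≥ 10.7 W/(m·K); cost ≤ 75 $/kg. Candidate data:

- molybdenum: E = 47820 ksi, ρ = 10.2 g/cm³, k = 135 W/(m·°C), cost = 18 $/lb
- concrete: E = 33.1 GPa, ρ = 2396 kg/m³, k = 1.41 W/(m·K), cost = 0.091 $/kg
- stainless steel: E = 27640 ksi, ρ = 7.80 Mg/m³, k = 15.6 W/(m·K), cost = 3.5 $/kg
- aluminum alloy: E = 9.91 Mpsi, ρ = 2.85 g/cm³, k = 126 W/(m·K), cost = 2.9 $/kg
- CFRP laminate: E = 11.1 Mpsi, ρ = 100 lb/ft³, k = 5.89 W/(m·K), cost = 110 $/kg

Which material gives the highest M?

aluminum alloy

Screen on constraints: k ≥ 10.7 W/(m·K); cost ≤ 75 $/kg. Survivors: molybdenum, stainless steel, aluminum alloy.
Putting every candidate on a common basis:
  molybdenum: E = 329.7 GPa, ρ = 10200 kg/m³
  stainless steel: E = 190.6 GPa, ρ = 7800 kg/m³
  aluminum alloy: E = 68.33 GPa, ρ = 2850 kg/m³
  aluminum alloy: M = 2.90×10⁻³
  molybdenum: M = 1.78×10⁻³
  stainless steel: M = 1.77×10⁻³
Highest index: aluminum alloy.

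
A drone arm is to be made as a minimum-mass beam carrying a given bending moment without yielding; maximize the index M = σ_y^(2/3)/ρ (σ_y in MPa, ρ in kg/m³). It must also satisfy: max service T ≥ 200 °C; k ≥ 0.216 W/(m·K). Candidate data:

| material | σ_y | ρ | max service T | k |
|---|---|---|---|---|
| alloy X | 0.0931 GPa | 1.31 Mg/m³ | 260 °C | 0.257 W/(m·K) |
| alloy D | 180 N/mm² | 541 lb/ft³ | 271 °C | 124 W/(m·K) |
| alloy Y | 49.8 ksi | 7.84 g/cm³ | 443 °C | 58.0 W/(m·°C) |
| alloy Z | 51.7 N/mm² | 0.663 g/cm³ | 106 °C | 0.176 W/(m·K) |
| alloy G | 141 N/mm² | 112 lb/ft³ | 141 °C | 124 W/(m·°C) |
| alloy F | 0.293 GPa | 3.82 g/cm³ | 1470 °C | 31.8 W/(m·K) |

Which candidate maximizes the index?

Screen on constraints: max service T ≥ 200 °C; k ≥ 0.216 W/(m·K). Survivors: alloy X, alloy D, alloy Y, alloy F.
Convert each candidate to consistent units, then evaluate M:
  alloy X: σ_y = 93.10 MPa, ρ = 1310 kg/m³
  alloy D: σ_y = 180.0 MPa, ρ = 8666 kg/m³
  alloy Y: σ_y = 343.4 MPa, ρ = 7840 kg/m³
  alloy F: σ_y = 293.0 MPa, ρ = 3820 kg/m³
  alloy X: M = 15.7×10⁻³
  alloy F: M = 11.5×10⁻³
  alloy Y: M = 6.25×10⁻³
  alloy D: M = 3.68×10⁻³
Alloy X has the largest M.

alloy X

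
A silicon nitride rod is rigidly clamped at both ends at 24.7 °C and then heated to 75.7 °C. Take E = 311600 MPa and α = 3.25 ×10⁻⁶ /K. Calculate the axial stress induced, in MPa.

E = 311600 MPa = 311.6 GPa.
ΔT = 51.00 K. Constrained thermal stress σ = E·α·ΔT = 311.6×10³ MPa × 3.25×10⁻⁶ × 51.00 = 51.6 MPa (compressive).

51.6 MPa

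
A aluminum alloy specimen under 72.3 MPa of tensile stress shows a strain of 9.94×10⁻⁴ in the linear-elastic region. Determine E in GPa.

E = σ/ε = 72.3 MPa / 9.94×10⁻⁴ = 72740 MPa = 72.7 GPa.

72.7 GPa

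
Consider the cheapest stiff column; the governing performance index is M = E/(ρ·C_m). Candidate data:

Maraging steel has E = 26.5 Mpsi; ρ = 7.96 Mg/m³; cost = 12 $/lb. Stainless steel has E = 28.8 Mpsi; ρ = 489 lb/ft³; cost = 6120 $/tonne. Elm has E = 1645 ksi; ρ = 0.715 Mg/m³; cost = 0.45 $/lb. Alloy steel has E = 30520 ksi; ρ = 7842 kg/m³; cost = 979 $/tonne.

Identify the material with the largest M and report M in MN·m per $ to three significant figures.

alloy steel, M = 27.4 MN·m per $

Convert each candidate to consistent units, then evaluate M:
  maraging steel: E = 182.7 GPa, ρ = 7960 kg/m³, cost = 26.46 $/kg
  stainless steel: E = 198.6 GPa, ρ = 7833 kg/m³, cost = 6.120 $/kg
  elm: E = 11.34 GPa, ρ = 715.0 kg/m³, cost = 0.9921 $/kg
  alloy steel: E = 210.4 GPa, ρ = 7842 kg/m³, cost = 0.9790 $/kg
  alloy steel: M = 27.4 MN·m per $
  elm: M = 16.0 MN·m per $
  stainless steel: M = 4.14 MN·m per $
  maraging steel: M = 0.868 MN·m per $
The maximum is for alloy steel.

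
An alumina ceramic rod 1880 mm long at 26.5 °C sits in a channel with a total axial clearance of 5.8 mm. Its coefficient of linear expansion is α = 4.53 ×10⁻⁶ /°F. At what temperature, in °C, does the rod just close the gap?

405 °C

α = 4.53×10⁻⁶/°F × 9/5 = 8.15×10⁻⁶/K.
α·L₀·ΔT = 5.8 mm ⇒ ΔT = 5.8 / (8.15×10⁻⁶ × 1880.0) = 378.4 K.
T = 26.5 + 378.4 = 404.9 °C.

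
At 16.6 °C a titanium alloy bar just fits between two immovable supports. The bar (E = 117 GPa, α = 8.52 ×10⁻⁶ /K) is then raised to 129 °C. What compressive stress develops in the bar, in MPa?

ΔT = 112.4 K. Constrained thermal stress σ = E·α·ΔT = 117.0×10³ MPa × 8.52×10⁻⁶ × 112.4 = 112 MPa (compressive).

112 MPa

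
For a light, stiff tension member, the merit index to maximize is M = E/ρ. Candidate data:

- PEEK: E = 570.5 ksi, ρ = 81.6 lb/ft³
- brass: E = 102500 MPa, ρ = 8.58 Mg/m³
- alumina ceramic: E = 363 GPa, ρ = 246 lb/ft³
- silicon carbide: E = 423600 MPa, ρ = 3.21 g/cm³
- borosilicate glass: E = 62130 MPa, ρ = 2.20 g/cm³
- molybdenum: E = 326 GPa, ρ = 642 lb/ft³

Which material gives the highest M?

After converting to SI:
  PEEK: E = 3.933 GPa, ρ = 1307 kg/m³
  brass: E = 102.5 GPa, ρ = 8580 kg/m³
  alumina ceramic: E = 363.0 GPa, ρ = 3941 kg/m³
  silicon carbide: E = 423.6 GPa, ρ = 3210 kg/m³
  borosilicate glass: E = 62.13 GPa, ρ = 2200 kg/m³
  molybdenum: E = 326.0 GPa, ρ = 10280 kg/m³
  silicon carbide: M = 132 MN·m/kg
  alumina ceramic: M = 92.1 MN·m/kg
  molybdenum: M = 31.7 MN·m/kg
  borosilicate glass: M = 28.2 MN·m/kg
  brass: M = 11.9 MN·m/kg
  PEEK: M = 3.01 MN·m/kg
Silicon carbide has the largest M.

silicon carbide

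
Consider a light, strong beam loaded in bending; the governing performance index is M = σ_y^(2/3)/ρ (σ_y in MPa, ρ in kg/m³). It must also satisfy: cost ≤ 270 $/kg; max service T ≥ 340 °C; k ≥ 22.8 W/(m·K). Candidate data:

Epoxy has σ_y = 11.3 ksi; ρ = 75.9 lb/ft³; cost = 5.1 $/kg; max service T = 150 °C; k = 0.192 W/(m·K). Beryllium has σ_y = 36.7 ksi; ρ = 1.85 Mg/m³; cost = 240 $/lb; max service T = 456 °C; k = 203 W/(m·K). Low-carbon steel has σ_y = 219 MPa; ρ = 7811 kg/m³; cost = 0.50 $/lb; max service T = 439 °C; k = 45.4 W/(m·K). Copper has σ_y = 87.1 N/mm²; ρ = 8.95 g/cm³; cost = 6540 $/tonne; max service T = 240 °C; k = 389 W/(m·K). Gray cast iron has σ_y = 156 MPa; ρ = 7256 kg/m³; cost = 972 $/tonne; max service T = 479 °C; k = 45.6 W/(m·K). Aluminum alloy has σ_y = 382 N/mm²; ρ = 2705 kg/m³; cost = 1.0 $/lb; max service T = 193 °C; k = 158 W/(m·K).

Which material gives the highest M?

Screen on constraints: cost ≤ 270 $/kg; max service T ≥ 340 °C; k ≥ 22.8 W/(m·K). Survivors: low-carbon steel, gray cast iron.
Convert each candidate to consistent units, then evaluate M:
  low-carbon steel: σ_y = 219.0 MPa, ρ = 7811 kg/m³
  gray cast iron: σ_y = 156.0 MPa, ρ = 7256 kg/m³
  low-carbon steel: M = 4.65×10⁻³
  gray cast iron: M = 3.99×10⁻³
The maximum is for low-carbon steel.

low-carbon steel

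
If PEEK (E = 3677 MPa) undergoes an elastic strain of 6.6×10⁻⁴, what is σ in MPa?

2.43 MPa

E = 3677 MPa = 3.677 GPa.
σ = E·ε = 3677 MPa × 6.6×10⁻⁴ = 2.43 MPa.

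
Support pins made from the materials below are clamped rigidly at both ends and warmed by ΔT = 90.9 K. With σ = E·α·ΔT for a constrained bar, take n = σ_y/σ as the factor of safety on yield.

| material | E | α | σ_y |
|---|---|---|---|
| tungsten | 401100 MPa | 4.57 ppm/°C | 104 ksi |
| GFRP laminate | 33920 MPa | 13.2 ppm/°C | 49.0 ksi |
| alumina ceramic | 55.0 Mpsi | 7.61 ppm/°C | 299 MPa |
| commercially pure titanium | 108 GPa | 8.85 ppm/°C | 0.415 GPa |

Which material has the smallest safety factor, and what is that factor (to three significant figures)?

alumina ceramic, n = 1.14

In consistent units (E in GPa, α in ×10⁻⁶/K, σ_y in MPa):
  tungsten: E = 401.1, α = 4.57, σ_y = 717.1 → σ = 167 MPa, n = 4.30
  GFRP laminate: E = 33.92, α = 13.2, σ_y = 337.8 → σ = 40.7 MPa, n = 8.30
  alumina ceramic: E = 379.2, α = 7.61, σ_y = 299.0 → σ = 262 MPa, n = 1.14
  commercially pure titanium: E = 108.0, α = 8.85, σ_y = 415.0 → σ = 86.9 MPa, n = 4.78
The minimum is alumina ceramic at n = 1.14.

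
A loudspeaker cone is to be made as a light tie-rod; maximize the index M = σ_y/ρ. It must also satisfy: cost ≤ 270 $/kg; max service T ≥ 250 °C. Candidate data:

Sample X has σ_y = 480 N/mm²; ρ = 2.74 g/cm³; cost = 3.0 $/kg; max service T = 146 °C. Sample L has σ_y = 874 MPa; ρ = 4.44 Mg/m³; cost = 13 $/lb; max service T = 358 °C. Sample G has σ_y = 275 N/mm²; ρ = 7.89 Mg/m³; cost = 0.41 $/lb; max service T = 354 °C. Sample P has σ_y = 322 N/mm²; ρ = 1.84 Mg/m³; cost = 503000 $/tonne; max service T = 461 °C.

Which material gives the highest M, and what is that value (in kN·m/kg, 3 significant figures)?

sample L, M = 197 kN·m/kg

Screen on constraints: cost ≤ 270 $/kg; max service T ≥ 250 °C. Survivors: sample L, sample G.
Convert each candidate to consistent units, then evaluate M:
  sample L: σ_y = 874.0 MPa, ρ = 4440 kg/m³
  sample G: σ_y = 275.0 MPa, ρ = 7890 kg/m³
  sample L: M = 197 kN·m/kg
  sample G: M = 34.9 kN·m/kg
The maximum is for sample L.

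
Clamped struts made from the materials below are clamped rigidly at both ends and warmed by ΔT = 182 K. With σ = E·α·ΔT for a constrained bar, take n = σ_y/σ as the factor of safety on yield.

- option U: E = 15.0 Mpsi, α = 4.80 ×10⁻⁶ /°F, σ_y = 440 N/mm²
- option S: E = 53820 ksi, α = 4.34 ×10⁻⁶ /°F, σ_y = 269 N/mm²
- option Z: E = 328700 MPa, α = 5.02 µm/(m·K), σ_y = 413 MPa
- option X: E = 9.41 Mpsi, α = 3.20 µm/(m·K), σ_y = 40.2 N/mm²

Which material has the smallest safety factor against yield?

option S

In consistent units (E in GPa, α in ×10⁻⁶/K, σ_y in MPa):
  option U: E = 103.4, α = 8.64, σ_y = 440.0 → σ = 163 MPa, n = 2.71
  option S: E = 371.1, α = 7.81, σ_y = 269.0 → σ = 528 MPa, n = 0.510
  option Z: E = 328.7, α = 5.02, σ_y = 413.0 → σ = 300 MPa, n = 1.38
  option X: E = 64.88, α = 3.20, σ_y = 40.20 → σ = 37.8 MPa, n = 1.06
Smallest n: option S with n = 0.510.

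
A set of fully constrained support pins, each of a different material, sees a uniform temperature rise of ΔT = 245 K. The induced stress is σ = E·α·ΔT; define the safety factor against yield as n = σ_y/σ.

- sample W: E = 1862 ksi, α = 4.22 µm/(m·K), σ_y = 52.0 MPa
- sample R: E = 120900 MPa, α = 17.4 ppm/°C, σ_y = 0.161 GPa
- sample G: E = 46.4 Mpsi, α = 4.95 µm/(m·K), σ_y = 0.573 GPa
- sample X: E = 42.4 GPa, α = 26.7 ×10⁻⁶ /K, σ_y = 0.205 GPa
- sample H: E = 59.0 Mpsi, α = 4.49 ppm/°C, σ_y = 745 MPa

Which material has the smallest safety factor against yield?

sample R

Converting E to GPa, α to ×10⁻⁶/K, σ_y to MPa, then σ and n for each:
  sample W: E = 12.84, α = 4.22, σ_y = 52.00 → σ = 13.3 MPa, n = 3.92
  sample R: E = 120.9, α = 17.4, σ_y = 161.0 → σ = 515 MPa, n = 0.312
  sample G: E = 319.9, α = 4.95, σ_y = 573.0 → σ = 388 MPa, n = 1.48
  sample X: E = 42.40, α = 26.7, σ_y = 205.0 → σ = 277 MPa, n = 0.739
  sample H: E = 406.8, α = 4.49, σ_y = 745.0 → σ = 447 MPa, n = 1.66
The minimum is sample R at n = 0.312.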